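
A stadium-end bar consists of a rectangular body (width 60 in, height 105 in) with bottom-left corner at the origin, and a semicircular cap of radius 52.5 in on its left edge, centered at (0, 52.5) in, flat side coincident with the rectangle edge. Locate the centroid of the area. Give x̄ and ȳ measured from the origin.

x̄ = 8.71 in, ȳ = 52.50 in

rectangular body: A = 60 × 105 = 6300.00, centroid at (30.00, 52.50).
semicircular end: A = ½π·52.5² = 4329.51, centroid at (-22.28, 52.50).
ΣA = 10629.51 in², ΣAx̄ = 92531.25 in³, ΣAȳ = 558049.14 in³.
x̄ = 92531.25/10629.51 = 8.71 in; ȳ = 558049.14/10629.51 = 52.50 in.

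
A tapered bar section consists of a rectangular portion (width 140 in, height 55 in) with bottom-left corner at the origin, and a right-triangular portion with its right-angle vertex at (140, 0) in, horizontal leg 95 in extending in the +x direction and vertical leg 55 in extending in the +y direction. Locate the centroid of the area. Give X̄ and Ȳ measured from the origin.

X̄ = 95.76 in, Ȳ = 25.18 in

rectangular portion: A = 140 × 55 = 7700.00, centroid at (70.00, 27.50).
triangular portion: A = ½·95·55 = 2612.50, centroid at (171.67, 18.33).
ΣA = 10312.50 in²
ΣAX̄ = (7700.00)(70.00) + (2612.50)(171.67) = 987479.17 in³
ΣAȲ = (7700.00)(27.50) + (2612.50)(18.33) = 259645.83 in³
X̄ = 987479.17 / 10312.50 = 95.76 in
Ȳ = 259645.83 / 10312.50 = 25.18 in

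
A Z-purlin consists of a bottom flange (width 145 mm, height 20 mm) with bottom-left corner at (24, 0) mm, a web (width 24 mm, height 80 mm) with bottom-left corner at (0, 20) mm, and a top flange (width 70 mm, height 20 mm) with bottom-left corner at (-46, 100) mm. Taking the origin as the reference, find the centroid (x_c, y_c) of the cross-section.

x_c = 46.22 mm, y_c = 47.94 mm

bottom flange: A = 145 × 20 = 2900.00, centroid at (96.50, 10.00).
web: A = 24 × 80 = 1920.00, centroid at (12.00, 60.00).
top flange: A = 70 × 20 = 1400.00, centroid at (-11.00, 110.00).
ΣA = 6220.00 mm²
ΣAx_c = (2900.00)(96.50) + (1920.00)(12.00) + (1400.00)(-11.00) = 287490.00 mm³
ΣAy_c = (2900.00)(10.00) + (1920.00)(60.00) + (1400.00)(110.00) = 298200.00 mm³
x_c = 287490.00 / 6220.00 = 46.22 mm
y_c = 298200.00 / 6220.00 = 47.94 mm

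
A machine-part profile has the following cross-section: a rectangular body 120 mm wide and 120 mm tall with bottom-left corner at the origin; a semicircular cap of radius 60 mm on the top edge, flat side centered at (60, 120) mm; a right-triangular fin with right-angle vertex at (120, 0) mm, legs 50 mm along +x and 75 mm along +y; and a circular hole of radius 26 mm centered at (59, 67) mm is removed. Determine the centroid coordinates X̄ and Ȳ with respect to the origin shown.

rectangular body: A = 120 × 120 = 14400.00, centroid at (60.00, 60.00).
semicircular top: A = ½π·60² = 5654.87, centroid at (60.00, 145.46).
triangular fin: A = ½·50·75 = 1875.00, centroid at (136.67, 25.00).
hole: A = −π·26² = -2123.72, centroid at (59.00, 67.00).
ΣA = 19806.15 mm², ΣAX̄ = 1334242.73 mm³, ΣAȲ = 1591170.00 mm³.
X̄ = 1334242.73/19806.15 = 67.37 mm; Ȳ = 1591170.00/19806.15 = 80.34 mm.

X̄ = 67.37 mm, Ȳ = 80.34 mm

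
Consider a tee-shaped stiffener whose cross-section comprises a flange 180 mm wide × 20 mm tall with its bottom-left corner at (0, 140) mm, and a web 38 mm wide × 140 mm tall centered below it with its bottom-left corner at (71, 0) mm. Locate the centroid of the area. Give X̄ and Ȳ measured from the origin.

web: A = 38 × 140 = 5320.00, centroid at (90.00, 70.00).
flange: A = 180 × 20 = 3600.00, centroid at (90.00, 150.00).
ΣA = 8920.00 mm²
ΣAX̄ = (5320.00)(90.00) + (3600.00)(90.00) = 802800.00 mm³
ΣAȲ = (5320.00)(70.00) + (3600.00)(150.00) = 912400.00 mm³
X̄ = 802800.00 / 8920.00 = 90.00 mm
Ȳ = 912400.00 / 8920.00 = 102.29 mm

X̄ = 90.00 mm, Ȳ = 102.29 mm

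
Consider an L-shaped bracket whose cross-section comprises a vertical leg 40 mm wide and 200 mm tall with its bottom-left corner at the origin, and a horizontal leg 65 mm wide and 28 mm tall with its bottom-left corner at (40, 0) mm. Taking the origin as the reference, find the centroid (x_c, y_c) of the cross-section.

vertical leg: A = 40 × 200 = 8000.00, centroid at (20.00, 100.00).
horizontal leg: A = 65 × 28 = 1820.00, centroid at (72.50, 14.00).
ΣA = 9820.00 mm²
ΣAx_c = (8000.00)(20.00) + (1820.00)(72.50) = 291950.00 mm³
ΣAy_c = (8000.00)(100.00) + (1820.00)(14.00) = 825480.00 mm³
x_c = 291950.00 / 9820.00 = 29.73 mm
y_c = 825480.00 / 9820.00 = 84.06 mm

x_c = 29.73 mm, y_c = 84.06 mm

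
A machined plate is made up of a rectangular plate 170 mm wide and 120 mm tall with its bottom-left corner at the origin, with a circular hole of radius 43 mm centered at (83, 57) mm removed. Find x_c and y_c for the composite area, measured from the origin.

Part | A | x̄ᵢ | ȳᵢ | A·x̄ᵢ | A·ȳᵢ
plate | 20400.00 | 85.00 | 60.00 | 1734000.00 | 1224000.00
hole | -5808.80 | 83.00 | 57.00 | -482130.80 | -331101.87
Σ | 14591.20 |  |  | 1251869.20 | 892898.13
x_c = 1251869.20 / 14591.20 = 85.80 mm
y_c = 892898.13 / 14591.20 = 61.19 mm

x_c = 85.80 mm, y_c = 61.19 mm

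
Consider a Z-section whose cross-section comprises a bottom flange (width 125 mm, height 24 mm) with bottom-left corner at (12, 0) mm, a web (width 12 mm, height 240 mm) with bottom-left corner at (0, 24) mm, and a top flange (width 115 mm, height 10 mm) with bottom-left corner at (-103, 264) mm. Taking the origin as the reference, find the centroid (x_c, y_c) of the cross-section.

Part | A | x̄ᵢ | ȳᵢ | A·x̄ᵢ | A·ȳᵢ
bottom flange | 3000.00 | 74.50 | 12.00 | 223500.00 | 36000.00
web | 2880.00 | 6.00 | 144.00 | 17280.00 | 414720.00
top flange | 1150.00 | -45.50 | 269.00 | -52325.00 | 309350.00
Σ | 7030.00 |  |  | 188455.00 | 760070.00
x_c = 188455.00 / 7030.00 = 26.81 mm
y_c = 760070.00 / 7030.00 = 108.12 mm

x_c = 26.81 mm, y_c = 108.12 mm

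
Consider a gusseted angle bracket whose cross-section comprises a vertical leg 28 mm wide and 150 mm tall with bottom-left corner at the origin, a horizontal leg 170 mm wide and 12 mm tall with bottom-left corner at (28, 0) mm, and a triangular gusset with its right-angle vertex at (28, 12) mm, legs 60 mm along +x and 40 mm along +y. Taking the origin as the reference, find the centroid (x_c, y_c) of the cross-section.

vertical leg: A = 28 × 150 = 4200.00, centroid at (14.00, 75.00).
horizontal leg: A = 170 × 12 = 2040.00, centroid at (113.00, 6.00).
gusset: A = ½·60·40 = 1200.00, centroid at (48.00, 25.33).
ΣA = 7440.00 mm²
ΣAx_c = (4200.00)(14.00) + (2040.00)(113.00) + (1200.00)(48.00) = 346920.00 mm³
ΣAy_c = (4200.00)(75.00) + (2040.00)(6.00) + (1200.00)(25.33) = 357640.00 mm³
x_c = 346920.00 / 7440.00 = 46.63 mm
y_c = 357640.00 / 7440.00 = 48.07 mm

x_c = 46.63 mm, y_c = 48.07 mm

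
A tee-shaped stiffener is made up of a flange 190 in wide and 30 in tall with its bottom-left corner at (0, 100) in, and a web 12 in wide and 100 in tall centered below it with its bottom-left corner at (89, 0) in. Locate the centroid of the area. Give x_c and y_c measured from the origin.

x_c = 95.00 in, y_c = 103.70 in

web: A = 12 × 100 = 1200.00, centroid at (95.00, 50.00).
flange: A = 190 × 30 = 5700.00, centroid at (95.00, 115.00).
ΣA = 6900.00 in², ΣAx_c = 655500.00 in³, ΣAy_c = 715500.00 in³.
x_c = 655500.00/6900.00 = 95.00 in; y_c = 715500.00/6900.00 = 103.70 in.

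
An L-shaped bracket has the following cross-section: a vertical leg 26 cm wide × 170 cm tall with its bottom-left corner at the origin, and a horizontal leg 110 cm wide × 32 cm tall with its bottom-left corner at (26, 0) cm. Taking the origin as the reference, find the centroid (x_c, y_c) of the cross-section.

vertical leg: A = 26 × 170 = 4420.00, centroid at (13.00, 85.00).
horizontal leg: A = 110 × 32 = 3520.00, centroid at (81.00, 16.00).
ΣA = 7940.00 cm²
ΣAx_c = (4420.00)(13.00) + (3520.00)(81.00) = 342580.00 cm³
ΣAy_c = (4420.00)(85.00) + (3520.00)(16.00) = 432020.00 cm³
x_c = 342580.00 / 7940.00 = 43.15 cm
y_c = 432020.00 / 7940.00 = 54.41 cm

x_c = 43.15 cm, y_c = 54.41 cm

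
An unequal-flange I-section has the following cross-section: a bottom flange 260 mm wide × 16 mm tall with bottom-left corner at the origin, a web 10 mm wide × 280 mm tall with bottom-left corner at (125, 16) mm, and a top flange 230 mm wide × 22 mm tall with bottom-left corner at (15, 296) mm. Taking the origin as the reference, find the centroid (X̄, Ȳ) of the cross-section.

Part | A | x̄ᵢ | ȳᵢ | A·x̄ᵢ | A·ȳᵢ
bottom flange | 4160.00 | 130.00 | 8.00 | 540800.00 | 33280.00
web | 2800.00 | 130.00 | 156.00 | 364000.00 | 436800.00
top flange | 5060.00 | 130.00 | 307.00 | 657800.00 | 1553420.00
Σ | 12020.00 |  |  | 1562600.00 | 2023500.00
X̄ = 1562600.00 / 12020.00 = 130.00 mm
Ȳ = 2023500.00 / 12020.00 = 168.34 mm

X̄ = 130.00 mm, Ȳ = 168.34 mm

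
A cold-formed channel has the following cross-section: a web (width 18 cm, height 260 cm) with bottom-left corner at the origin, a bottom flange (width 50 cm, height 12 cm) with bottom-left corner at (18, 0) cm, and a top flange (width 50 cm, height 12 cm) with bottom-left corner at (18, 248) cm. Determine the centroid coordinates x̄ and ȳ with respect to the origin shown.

web: A = 18 × 260 = 4680.00, centroid at (9.00, 130.00).
bottom flange: A = 50 × 12 = 600.00, centroid at (43.00, 6.00).
top flange: A = 50 × 12 = 600.00, centroid at (43.00, 254.00).
ΣA = 5880.00 cm²
ΣAx̄ = (4680.00)(9.00) + (600.00)(43.00) + (600.00)(43.00) = 93720.00 cm³
ΣAȳ = (4680.00)(130.00) + (600.00)(6.00) + (600.00)(254.00) = 764400.00 cm³
x̄ = 93720.00 / 5880.00 = 15.94 cm
ȳ = 764400.00 / 5880.00 = 130.00 cm

x̄ = 15.94 cm, ȳ = 130.00 cm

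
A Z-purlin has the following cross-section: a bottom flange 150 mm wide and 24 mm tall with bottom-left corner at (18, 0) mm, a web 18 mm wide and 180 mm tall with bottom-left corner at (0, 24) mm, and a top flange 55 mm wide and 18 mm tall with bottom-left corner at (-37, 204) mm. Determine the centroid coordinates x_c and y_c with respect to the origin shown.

bottom flange: A = 150 × 24 = 3600.00, centroid at (93.00, 12.00).
web: A = 18 × 180 = 3240.00, centroid at (9.00, 114.00).
top flange: A = 55 × 18 = 990.00, centroid at (-9.50, 213.00).
ΣA = 7830.00 mm², ΣAx_c = 354555.00 mm³, ΣAy_c = 623430.00 mm³.
x_c = 354555.00/7830.00 = 45.28 mm; y_c = 623430.00/7830.00 = 79.62 mm.

x_c = 45.28 mm, y_c = 79.62 mm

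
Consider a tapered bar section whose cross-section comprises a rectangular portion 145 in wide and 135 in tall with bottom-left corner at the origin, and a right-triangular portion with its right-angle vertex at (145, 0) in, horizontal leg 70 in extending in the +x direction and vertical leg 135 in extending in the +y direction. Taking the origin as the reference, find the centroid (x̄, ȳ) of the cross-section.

x̄ = 91.13 in, ȳ = 63.12 in

rectangular portion: A = 145 × 135 = 19575.00, centroid at (72.50, 67.50).
triangular portion: A = ½·70·135 = 4725.00, centroid at (168.33, 45.00).
ΣA = 24300.00 in², ΣAx̄ = 2214562.50 in³, ΣAȳ = 1533937.50 in³.
x̄ = 2214562.50/24300.00 = 91.13 in; ȳ = 1533937.50/24300.00 = 63.12 in.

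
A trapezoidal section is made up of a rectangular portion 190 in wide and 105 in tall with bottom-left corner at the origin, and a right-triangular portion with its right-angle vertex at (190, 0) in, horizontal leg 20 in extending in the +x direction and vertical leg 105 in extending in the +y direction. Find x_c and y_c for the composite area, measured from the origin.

x_c = 100.08 in, y_c = 51.62 in

rectangular portion: A = 190 × 105 = 19950.00, centroid at (95.00, 52.50).
triangular portion: A = ½·20·105 = 1050.00, centroid at (196.67, 35.00).
ΣA = 21000.00 in²
ΣAx_c = (19950.00)(95.00) + (1050.00)(196.67) = 2101750.00 in³
ΣAy_c = (19950.00)(52.50) + (1050.00)(35.00) = 1084125.00 in³
x_c = 2101750.00 / 21000.00 = 100.08 in
y_c = 1084125.00 / 21000.00 = 51.62 in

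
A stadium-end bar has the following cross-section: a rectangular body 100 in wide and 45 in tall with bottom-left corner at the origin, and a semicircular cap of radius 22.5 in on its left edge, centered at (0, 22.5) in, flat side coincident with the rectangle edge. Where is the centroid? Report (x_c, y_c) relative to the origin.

x_c = 41.06 in, y_c = 22.50 in

rectangular body: A = 100 × 45 = 4500.00, centroid at (50.00, 22.50).
semicircular end: A = ½π·22.5² = 795.22, centroid at (-9.55, 22.50).
ΣA = 5295.22 in²
ΣAx_c = (4500.00)(50.00) + (795.22)(-9.55) = 217406.25 in³
ΣAy_c = (4500.00)(22.50) + (795.22)(22.50) = 119142.35 in³
x_c = 217406.25 / 5295.22 = 41.06 in
y_c = 119142.35 / 5295.22 = 22.50 in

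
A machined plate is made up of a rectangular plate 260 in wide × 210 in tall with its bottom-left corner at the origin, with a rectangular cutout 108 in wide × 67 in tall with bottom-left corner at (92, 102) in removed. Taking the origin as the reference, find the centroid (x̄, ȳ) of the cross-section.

plate: A = 260 × 210 = 54600.00, centroid at (130.00, 105.00).
hole: A = −(108 × 67) = -7236.00, centroid at (146.00, 135.50).
ΣA = 47364.00 in², ΣAx̄ = 6041544.00 in³, ΣAȳ = 4752522.00 in³.
x̄ = 6041544.00/47364.00 = 127.56 in; ȳ = 4752522.00/47364.00 = 100.34 in.

x̄ = 127.56 in, ȳ = 100.34 in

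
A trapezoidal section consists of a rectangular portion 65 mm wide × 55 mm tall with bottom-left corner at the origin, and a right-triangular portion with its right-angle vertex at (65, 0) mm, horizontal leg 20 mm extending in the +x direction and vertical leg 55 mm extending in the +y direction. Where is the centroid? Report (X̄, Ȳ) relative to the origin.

rectangular portion: A = 65 × 55 = 3575.00, centroid at (32.50, 27.50).
triangular portion: A = ½·20·55 = 550.00, centroid at (71.67, 18.33).
ΣA = 4125.00 mm², ΣAX̄ = 155604.17 mm³, ΣAȲ = 108395.83 mm³.
X̄ = 155604.17/4125.00 = 37.72 mm; Ȳ = 108395.83/4125.00 = 26.28 mm.

X̄ = 37.72 mm, Ȳ = 26.28 mm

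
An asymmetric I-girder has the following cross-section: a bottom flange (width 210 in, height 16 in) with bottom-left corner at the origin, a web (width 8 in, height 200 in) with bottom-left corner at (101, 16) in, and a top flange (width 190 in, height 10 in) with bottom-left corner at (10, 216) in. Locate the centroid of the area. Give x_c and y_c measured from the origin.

x_c = 105.00 in, y_c = 92.18 in

bottom flange: A = 210 × 16 = 3360.00, centroid at (105.00, 8.00).
web: A = 8 × 200 = 1600.00, centroid at (105.00, 116.00).
top flange: A = 190 × 10 = 1900.00, centroid at (105.00, 221.00).
ΣA = 6860.00 in²
ΣAx_c = (3360.00)(105.00) + (1600.00)(105.00) + (1900.00)(105.00) = 720300.00 in³
ΣAy_c = (3360.00)(8.00) + (1600.00)(116.00) + (1900.00)(221.00) = 632380.00 in³
x_c = 720300.00 / 6860.00 = 105.00 in
y_c = 632380.00 / 6860.00 = 92.18 in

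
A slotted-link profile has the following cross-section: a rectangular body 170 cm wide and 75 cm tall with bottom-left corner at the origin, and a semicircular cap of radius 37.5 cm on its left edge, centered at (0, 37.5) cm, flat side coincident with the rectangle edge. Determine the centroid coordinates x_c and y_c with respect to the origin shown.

x_c = 70.10 cm, y_c = 37.50 cm

rectangular body: A = 170 × 75 = 12750.00, centroid at (85.00, 37.50).
semicircular end: A = ½π·37.5² = 2208.93, centroid at (-15.92, 37.50).
ΣA = 14958.93 cm²
ΣAx_c = (12750.00)(85.00) + (2208.93)(-15.92) = 1048593.75 cm³
ΣAy_c = (12750.00)(37.50) + (2208.93)(37.50) = 560959.96 cm³
x_c = 1048593.75 / 14958.93 = 70.10 cm
y_c = 560959.96 / 14958.93 = 37.50 cm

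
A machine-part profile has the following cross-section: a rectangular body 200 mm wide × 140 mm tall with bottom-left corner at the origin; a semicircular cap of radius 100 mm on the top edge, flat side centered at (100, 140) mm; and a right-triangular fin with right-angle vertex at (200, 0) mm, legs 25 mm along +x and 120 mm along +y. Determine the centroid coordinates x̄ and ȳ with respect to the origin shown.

x̄ = 103.59 mm, ȳ = 108.07 mm

Part | A | x̄ᵢ | ȳᵢ | A·x̄ᵢ | A·ȳᵢ
rectangular body | 28000.00 | 100.00 | 70.00 | 2800000.00 | 1960000.00
semicircular top | 15707.96 | 100.00 | 182.44 | 1570796.33 | 2865781.52
triangular fin | 1500.00 | 208.33 | 40.00 | 312500.00 | 60000.00
Σ | 45207.96 |  |  | 4683296.33 | 4885781.52
x̄ = 4683296.33 / 45207.96 = 103.59 mm
ȳ = 4885781.52 / 45207.96 = 108.07 mm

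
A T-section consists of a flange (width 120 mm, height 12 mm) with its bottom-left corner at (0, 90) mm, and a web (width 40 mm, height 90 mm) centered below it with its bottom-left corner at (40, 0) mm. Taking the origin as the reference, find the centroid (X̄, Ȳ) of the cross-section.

X̄ = 60.00 mm, Ȳ = 59.57 mm

web: A = 40 × 90 = 3600.00, centroid at (60.00, 45.00).
flange: A = 120 × 12 = 1440.00, centroid at (60.00, 96.00).
ΣA = 5040.00 mm², ΣAX̄ = 302400.00 mm³, ΣAȲ = 300240.00 mm³.
X̄ = 302400.00/5040.00 = 60.00 mm; Ȳ = 300240.00/5040.00 = 59.57 mm.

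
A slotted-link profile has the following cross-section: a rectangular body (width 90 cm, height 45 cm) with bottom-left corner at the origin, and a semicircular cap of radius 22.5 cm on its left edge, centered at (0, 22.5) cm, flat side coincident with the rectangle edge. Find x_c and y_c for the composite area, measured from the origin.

rectangular body: A = 90 × 45 = 4050.00, centroid at (45.00, 22.50).
semicircular end: A = ½π·22.5² = 795.22, centroid at (-9.55, 22.50).
ΣA = 4845.22 cm²
ΣAx_c = (4050.00)(45.00) + (795.22)(-9.55) = 174656.25 cm³
ΣAy_c = (4050.00)(22.50) + (795.22)(22.50) = 109017.35 cm³
x_c = 174656.25 / 4845.22 = 36.05 cm
y_c = 109017.35 / 4845.22 = 22.50 cm

x_c = 36.05 cm, y_c = 22.50 cm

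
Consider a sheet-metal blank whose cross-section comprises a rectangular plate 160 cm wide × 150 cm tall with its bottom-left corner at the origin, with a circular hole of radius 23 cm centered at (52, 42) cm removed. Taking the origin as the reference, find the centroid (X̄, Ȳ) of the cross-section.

Part | A | x̄ᵢ | ȳᵢ | A·x̄ᵢ | A·ȳᵢ
plate | 24000.00 | 80.00 | 75.00 | 1920000.00 | 1800000.00
hole | -1661.90 | 52.00 | 42.00 | -86418.93 | -69799.91
Σ | 22338.10 |  |  | 1833581.07 | 1730200.09
X̄ = 1833581.07 / 22338.10 = 82.08 cm
Ȳ = 1730200.09 / 22338.10 = 77.46 cm

X̄ = 82.08 cm, Ȳ = 77.46 cm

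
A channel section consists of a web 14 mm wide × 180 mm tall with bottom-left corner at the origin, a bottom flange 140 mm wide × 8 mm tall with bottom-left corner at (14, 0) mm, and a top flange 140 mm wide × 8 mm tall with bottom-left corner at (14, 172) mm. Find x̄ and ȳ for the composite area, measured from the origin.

x̄ = 43.24 mm, ȳ = 90.00 mm

web: A = 14 × 180 = 2520.00, centroid at (7.00, 90.00).
bottom flange: A = 140 × 8 = 1120.00, centroid at (84.00, 4.00).
top flange: A = 140 × 8 = 1120.00, centroid at (84.00, 176.00).
ΣA = 4760.00 mm²
ΣAx̄ = (2520.00)(7.00) + (1120.00)(84.00) + (1120.00)(84.00) = 205800.00 mm³
ΣAȳ = (2520.00)(90.00) + (1120.00)(4.00) + (1120.00)(176.00) = 428400.00 mm³
x̄ = 205800.00 / 4760.00 = 43.24 mm
ȳ = 428400.00 / 4760.00 = 90.00 mm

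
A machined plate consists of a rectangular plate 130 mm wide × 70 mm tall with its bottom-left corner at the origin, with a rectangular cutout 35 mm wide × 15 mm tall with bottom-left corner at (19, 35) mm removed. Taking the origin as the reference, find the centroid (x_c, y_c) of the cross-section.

x_c = 66.74 mm, y_c = 34.54 mm

plate: A = 130 × 70 = 9100.00, centroid at (65.00, 35.00).
hole: A = −(35 × 15) = -525.00, centroid at (36.50, 42.50).
ΣA = 8575.00 mm²
ΣAx_c = (9100.00)(65.00) + (-525.00)(36.50) = 572337.50 mm³
ΣAy_c = (9100.00)(35.00) + (-525.00)(42.50) = 296187.50 mm³
x_c = 572337.50 / 8575.00 = 66.74 mm
y_c = 296187.50 / 8575.00 = 34.54 mm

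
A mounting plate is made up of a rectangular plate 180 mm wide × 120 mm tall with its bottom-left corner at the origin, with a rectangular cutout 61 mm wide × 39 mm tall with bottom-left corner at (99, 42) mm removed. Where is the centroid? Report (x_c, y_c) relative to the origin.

plate: A = 180 × 120 = 21600.00, centroid at (90.00, 60.00).
hole: A = −(61 × 39) = -2379.00, centroid at (129.50, 61.50).
ΣA = 19221.00 mm²
ΣAx_c = (21600.00)(90.00) + (-2379.00)(129.50) = 1635919.50 mm³
ΣAy_c = (21600.00)(60.00) + (-2379.00)(61.50) = 1149691.50 mm³
x_c = 1635919.50 / 19221.00 = 85.11 mm
y_c = 1149691.50 / 19221.00 = 59.81 mm

x_c = 85.11 mm, y_c = 59.81 mm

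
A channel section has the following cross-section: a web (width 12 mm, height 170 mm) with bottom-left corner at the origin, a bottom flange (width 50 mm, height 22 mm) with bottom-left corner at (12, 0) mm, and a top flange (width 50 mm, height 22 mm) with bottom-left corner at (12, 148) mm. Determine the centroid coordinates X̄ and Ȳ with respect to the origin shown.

X̄ = 22.08 mm, Ȳ = 85.00 mm

web: A = 12 × 170 = 2040.00, centroid at (6.00, 85.00).
bottom flange: A = 50 × 22 = 1100.00, centroid at (37.00, 11.00).
top flange: A = 50 × 22 = 1100.00, centroid at (37.00, 159.00).
ΣA = 4240.00 mm²
ΣAX̄ = (2040.00)(6.00) + (1100.00)(37.00) + (1100.00)(37.00) = 93640.00 mm³
ΣAȲ = (2040.00)(85.00) + (1100.00)(11.00) + (1100.00)(159.00) = 360400.00 mm³
X̄ = 93640.00 / 4240.00 = 22.08 mm
Ȳ = 360400.00 / 4240.00 = 85.00 mm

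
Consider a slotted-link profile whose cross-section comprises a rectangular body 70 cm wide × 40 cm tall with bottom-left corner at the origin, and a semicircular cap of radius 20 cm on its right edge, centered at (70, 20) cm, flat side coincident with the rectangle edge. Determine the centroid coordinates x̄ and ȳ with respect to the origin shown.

Part | A | x̄ᵢ | ȳᵢ | A·x̄ᵢ | A·ȳᵢ
rectangular body | 2800.00 | 35.00 | 20.00 | 98000.00 | 56000.00
semicircular end | 628.32 | 78.49 | 20.00 | 49315.63 | 12566.37
Σ | 3428.32 |  |  | 147315.63 | 68566.37
x̄ = 147315.63 / 3428.32 = 42.97 cm
ȳ = 68566.37 / 3428.32 = 20.00 cm

x̄ = 42.97 cm, ȳ = 20.00 cm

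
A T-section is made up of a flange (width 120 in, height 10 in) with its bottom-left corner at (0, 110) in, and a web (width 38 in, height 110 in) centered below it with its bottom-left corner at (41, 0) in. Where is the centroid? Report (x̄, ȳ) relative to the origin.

x̄ = 60.00 in, ȳ = 68.38 in

Part | A | x̄ᵢ | ȳᵢ | A·x̄ᵢ | A·ȳᵢ
web | 4180.00 | 60.00 | 55.00 | 250800.00 | 229900.00
flange | 1200.00 | 60.00 | 115.00 | 72000.00 | 138000.00
Σ | 5380.00 |  |  | 322800.00 | 367900.00
x̄ = 322800.00 / 5380.00 = 60.00 in
ȳ = 367900.00 / 5380.00 = 68.38 in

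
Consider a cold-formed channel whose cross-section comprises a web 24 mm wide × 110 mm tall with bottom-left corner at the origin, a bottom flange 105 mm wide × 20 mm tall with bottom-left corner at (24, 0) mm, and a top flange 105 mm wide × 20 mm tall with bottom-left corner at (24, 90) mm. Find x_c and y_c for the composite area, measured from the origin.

x_c = 51.61 mm, y_c = 55.00 mm

web: A = 24 × 110 = 2640.00, centroid at (12.00, 55.00).
bottom flange: A = 105 × 20 = 2100.00, centroid at (76.50, 10.00).
top flange: A = 105 × 20 = 2100.00, centroid at (76.50, 100.00).
ΣA = 6840.00 mm², ΣAx_c = 352980.00 mm³, ΣAy_c = 376200.00 mm³.
x_c = 352980.00/6840.00 = 51.61 mm; y_c = 376200.00/6840.00 = 55.00 mm.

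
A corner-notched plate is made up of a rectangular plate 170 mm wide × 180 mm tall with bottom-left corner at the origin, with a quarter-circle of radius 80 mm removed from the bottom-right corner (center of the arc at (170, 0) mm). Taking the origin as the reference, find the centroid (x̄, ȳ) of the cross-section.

plate: A = 170 × 180 = 30600.00, centroid at (85.00, 90.00).
removed quarter-circle: A = −¼π·80² = -5026.55, centroid at (136.05, 33.95).
ΣA = 25573.45 mm²
ΣAx̄ = (30600.00)(85.00) + (-5026.55)(136.05) = 1917153.46 mm³
ΣAȳ = (30600.00)(90.00) + (-5026.55)(33.95) = 2583333.33 mm³
x̄ = 1917153.46 / 25573.45 = 74.97 mm
ȳ = 2583333.33 / 25573.45 = 101.02 mm

x̄ = 74.97 mm, ȳ = 101.02 mm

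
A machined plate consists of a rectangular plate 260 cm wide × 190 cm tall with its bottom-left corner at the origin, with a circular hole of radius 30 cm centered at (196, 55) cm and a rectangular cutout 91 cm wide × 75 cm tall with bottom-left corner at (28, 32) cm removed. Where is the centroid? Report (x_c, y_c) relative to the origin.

x_c = 135.01 cm, y_c = 102.22 cm

Part | A | x̄ᵢ | ȳᵢ | A·x̄ᵢ | A·ȳᵢ
plate | 49400.00 | 130.00 | 95.00 | 6422000.00 | 4693000.00
hole 1 | -2827.43 | 196.00 | 55.00 | -554176.94 | -155508.84
hole 2 | -6825.00 | 73.50 | 69.50 | -501637.50 | -474337.50
Σ | 39747.57 |  |  | 5366185.56 | 4063153.66
x_c = 5366185.56 / 39747.57 = 135.01 cm
y_c = 4063153.66 / 39747.57 = 102.22 cm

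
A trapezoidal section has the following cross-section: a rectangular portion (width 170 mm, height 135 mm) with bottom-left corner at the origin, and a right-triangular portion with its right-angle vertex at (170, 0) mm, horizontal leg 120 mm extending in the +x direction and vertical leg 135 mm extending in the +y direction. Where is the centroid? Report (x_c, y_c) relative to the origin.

rectangular portion: A = 170 × 135 = 22950.00, centroid at (85.00, 67.50).
triangular portion: A = ½·120·135 = 8100.00, centroid at (210.00, 45.00).
ΣA = 31050.00 mm², ΣAx_c = 3651750.00 mm³, ΣAy_c = 1913625.00 mm³.
x_c = 3651750.00/31050.00 = 117.61 mm; y_c = 1913625.00/31050.00 = 61.63 mm.

x_c = 117.61 mm, y_c = 61.63 mm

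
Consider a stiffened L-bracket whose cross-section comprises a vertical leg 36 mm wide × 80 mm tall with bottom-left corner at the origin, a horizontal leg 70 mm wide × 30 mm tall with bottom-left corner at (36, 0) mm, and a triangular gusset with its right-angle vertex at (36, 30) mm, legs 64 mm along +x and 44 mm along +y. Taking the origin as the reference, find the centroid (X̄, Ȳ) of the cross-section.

Part | A | x̄ᵢ | ȳᵢ | A·x̄ᵢ | A·ȳᵢ
vertical leg | 2880.00 | 18.00 | 40.00 | 51840.00 | 115200.00
horizontal leg | 2100.00 | 71.00 | 15.00 | 149100.00 | 31500.00
gusset | 1408.00 | 57.33 | 44.67 | 80725.33 | 62890.67
Σ | 6388.00 |  |  | 281665.33 | 209590.67
X̄ = 281665.33 / 6388.00 = 44.09 mm
Ȳ = 209590.67 / 6388.00 = 32.81 mm

X̄ = 44.09 mm, Ȳ = 32.81 mm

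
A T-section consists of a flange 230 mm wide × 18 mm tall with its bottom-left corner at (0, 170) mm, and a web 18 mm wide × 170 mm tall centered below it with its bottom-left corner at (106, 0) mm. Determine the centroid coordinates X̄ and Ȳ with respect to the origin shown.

X̄ = 115.00 mm, Ȳ = 139.05 mm

web: A = 18 × 170 = 3060.00, centroid at (115.00, 85.00).
flange: A = 230 × 18 = 4140.00, centroid at (115.00, 179.00).
ΣA = 7200.00 mm², ΣAX̄ = 828000.00 mm³, ΣAȲ = 1001160.00 mm³.
X̄ = 828000.00/7200.00 = 115.00 mm; Ȳ = 1001160.00/7200.00 = 139.05 mm.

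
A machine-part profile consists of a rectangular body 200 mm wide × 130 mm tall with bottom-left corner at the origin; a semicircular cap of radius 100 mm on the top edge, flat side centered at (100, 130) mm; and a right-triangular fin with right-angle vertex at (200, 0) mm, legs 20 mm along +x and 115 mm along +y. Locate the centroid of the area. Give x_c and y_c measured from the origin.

Part | A | x̄ᵢ | ȳᵢ | A·x̄ᵢ | A·ȳᵢ
rectangular body | 26000.00 | 100.00 | 65.00 | 2600000.00 | 1690000.00
semicircular top | 15707.96 | 100.00 | 172.44 | 1570796.33 | 2708701.89
triangular fin | 1150.00 | 206.67 | 38.33 | 237666.67 | 44083.33
Σ | 42857.96 |  |  | 4408462.99 | 4442785.22
x_c = 4408462.99 / 42857.96 = 102.86 mm
y_c = 4442785.22 / 42857.96 = 103.66 mm

x_c = 102.86 mm, y_c = 103.66 mm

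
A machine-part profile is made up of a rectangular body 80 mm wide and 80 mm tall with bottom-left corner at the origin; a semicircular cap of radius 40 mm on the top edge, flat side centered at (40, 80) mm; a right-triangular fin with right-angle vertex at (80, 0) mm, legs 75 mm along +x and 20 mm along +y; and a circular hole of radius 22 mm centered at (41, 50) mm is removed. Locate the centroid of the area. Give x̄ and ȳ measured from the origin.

x̄ = 45.80 mm, ȳ = 52.65 mm

Part | A | x̄ᵢ | ȳᵢ | A·x̄ᵢ | A·ȳᵢ
rectangular body | 6400.00 | 40.00 | 40.00 | 256000.00 | 256000.00
semicircular top | 2513.27 | 40.00 | 96.98 | 100530.96 | 243728.60
triangular fin | 750.00 | 105.00 | 6.67 | 78750.00 | 5000.00
hole | -1520.53 | 41.00 | 50.00 | -62341.76 | -76026.54
Σ | 8142.74 |  |  | 372939.20 | 428702.05
x̄ = 372939.20 / 8142.74 = 45.80 mm
ȳ = 428702.05 / 8142.74 = 52.65 mm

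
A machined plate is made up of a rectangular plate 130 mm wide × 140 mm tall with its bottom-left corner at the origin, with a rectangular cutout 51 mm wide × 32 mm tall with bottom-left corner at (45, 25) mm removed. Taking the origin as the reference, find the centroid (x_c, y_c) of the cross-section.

plate: A = 130 × 140 = 18200.00, centroid at (65.00, 70.00).
hole: A = −(51 × 32) = -1632.00, centroid at (70.50, 41.00).
ΣA = 16568.00 mm²
ΣAx_c = (18200.00)(65.00) + (-1632.00)(70.50) = 1067944.00 mm³
ΣAy_c = (18200.00)(70.00) + (-1632.00)(41.00) = 1207088.00 mm³
x_c = 1067944.00 / 16568.00 = 64.46 mm
y_c = 1207088.00 / 16568.00 = 72.86 mm

x_c = 64.46 mm, y_c = 72.86 mm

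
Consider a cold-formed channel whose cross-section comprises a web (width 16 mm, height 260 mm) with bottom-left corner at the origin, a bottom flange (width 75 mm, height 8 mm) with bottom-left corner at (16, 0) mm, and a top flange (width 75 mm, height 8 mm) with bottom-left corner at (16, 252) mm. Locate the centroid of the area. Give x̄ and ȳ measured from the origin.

Part | A | x̄ᵢ | ȳᵢ | A·x̄ᵢ | A·ȳᵢ
web | 4160.00 | 8.00 | 130.00 | 33280.00 | 540800.00
bottom flange | 600.00 | 53.50 | 4.00 | 32100.00 | 2400.00
top flange | 600.00 | 53.50 | 256.00 | 32100.00 | 153600.00
Σ | 5360.00 |  |  | 97480.00 | 696800.00
x̄ = 97480.00 / 5360.00 = 18.19 mm
ȳ = 696800.00 / 5360.00 = 130.00 mm

x̄ = 18.19 mm, ȳ = 130.00 mm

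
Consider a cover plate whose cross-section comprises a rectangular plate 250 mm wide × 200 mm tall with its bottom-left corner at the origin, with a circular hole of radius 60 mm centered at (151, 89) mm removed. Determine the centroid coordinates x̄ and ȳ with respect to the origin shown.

x̄ = 117.40 mm, ȳ = 103.22 mm

plate: A = 250 × 200 = 50000.00, centroid at (125.00, 100.00).
hole: A = −π·60² = -11309.73, centroid at (151.00, 89.00).
ΣA = 38690.27 mm², ΣAx̄ = 4542230.23 mm³, ΣAȳ = 3993433.71 mm³.
x̄ = 4542230.23/38690.27 = 117.40 mm; ȳ = 3993433.71/38690.27 = 103.22 mm.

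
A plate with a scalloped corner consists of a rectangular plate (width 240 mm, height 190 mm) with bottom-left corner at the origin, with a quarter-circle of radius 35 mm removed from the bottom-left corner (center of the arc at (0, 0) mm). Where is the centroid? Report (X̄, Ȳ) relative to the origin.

plate: A = 240 × 190 = 45600.00, centroid at (120.00, 95.00).
removed quarter-circle: A = −¼π·35² = -962.11, centroid at (14.85, 14.85).
ΣA = 44637.89 mm²
ΣAX̄ = (45600.00)(120.00) + (-962.11)(14.85) = 5457708.33 mm³
ΣAȲ = (45600.00)(95.00) + (-962.11)(14.85) = 4317708.33 mm³
X̄ = 5457708.33 / 44637.89 = 122.27 mm
Ȳ = 4317708.33 / 44637.89 = 96.73 mm

X̄ = 122.27 mm, Ȳ = 96.73 mm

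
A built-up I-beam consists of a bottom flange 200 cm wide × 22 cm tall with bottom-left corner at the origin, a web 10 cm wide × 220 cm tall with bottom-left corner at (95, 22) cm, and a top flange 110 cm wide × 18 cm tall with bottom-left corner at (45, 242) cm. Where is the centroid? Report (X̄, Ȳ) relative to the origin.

X̄ = 100.00 cm, Ȳ = 97.41 cm

bottom flange: A = 200 × 22 = 4400.00, centroid at (100.00, 11.00).
web: A = 10 × 220 = 2200.00, centroid at (100.00, 132.00).
top flange: A = 110 × 18 = 1980.00, centroid at (100.00, 251.00).
ΣA = 8580.00 cm², ΣAX̄ = 858000.00 cm³, ΣAȲ = 835780.00 cm³.
X̄ = 858000.00/8580.00 = 100.00 cm; Ȳ = 835780.00/8580.00 = 97.41 cm.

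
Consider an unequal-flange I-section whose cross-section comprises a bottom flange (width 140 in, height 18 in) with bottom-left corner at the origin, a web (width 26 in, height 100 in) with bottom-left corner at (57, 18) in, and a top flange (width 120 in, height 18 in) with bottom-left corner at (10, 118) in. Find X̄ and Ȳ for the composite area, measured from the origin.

bottom flange: A = 140 × 18 = 2520.00, centroid at (70.00, 9.00).
web: A = 26 × 100 = 2600.00, centroid at (70.00, 68.00).
top flange: A = 120 × 18 = 2160.00, centroid at (70.00, 127.00).
ΣA = 7280.00 in²
ΣAX̄ = (2520.00)(70.00) + (2600.00)(70.00) + (2160.00)(70.00) = 509600.00 in³
ΣAȲ = (2520.00)(9.00) + (2600.00)(68.00) + (2160.00)(127.00) = 473800.00 in³
X̄ = 509600.00 / 7280.00 = 70.00 in
Ȳ = 473800.00 / 7280.00 = 65.08 in

X̄ = 70.00 in, Ȳ = 65.08 in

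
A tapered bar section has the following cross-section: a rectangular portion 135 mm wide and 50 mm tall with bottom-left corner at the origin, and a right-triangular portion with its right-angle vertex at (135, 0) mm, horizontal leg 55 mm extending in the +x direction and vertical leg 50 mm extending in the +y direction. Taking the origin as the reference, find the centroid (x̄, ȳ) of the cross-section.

x̄ = 82.03 mm, ȳ = 23.59 mm

rectangular portion: A = 135 × 50 = 6750.00, centroid at (67.50, 25.00).
triangular portion: A = ½·55·50 = 1375.00, centroid at (153.33, 16.67).
ΣA = 8125.00 mm²
ΣAx̄ = (6750.00)(67.50) + (1375.00)(153.33) = 666458.33 mm³
ΣAȳ = (6750.00)(25.00) + (1375.00)(16.67) = 191666.67 mm³
x̄ = 666458.33 / 8125.00 = 82.03 mm
ȳ = 191666.67 / 8125.00 = 23.59 mm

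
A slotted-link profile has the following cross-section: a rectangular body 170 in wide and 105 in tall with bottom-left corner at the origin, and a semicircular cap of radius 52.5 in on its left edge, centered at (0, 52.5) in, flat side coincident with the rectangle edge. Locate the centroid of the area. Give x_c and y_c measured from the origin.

rectangular body: A = 170 × 105 = 17850.00, centroid at (85.00, 52.50).
semicircular end: A = ½π·52.5² = 4329.51, centroid at (-22.28, 52.50).
ΣA = 22179.51 in², ΣAx_c = 1420781.25 in³, ΣAy_c = 1164424.14 in³.
x_c = 1420781.25/22179.51 = 64.06 in; y_c = 1164424.14/22179.51 = 52.50 in.

x_c = 64.06 in, y_c = 52.50 in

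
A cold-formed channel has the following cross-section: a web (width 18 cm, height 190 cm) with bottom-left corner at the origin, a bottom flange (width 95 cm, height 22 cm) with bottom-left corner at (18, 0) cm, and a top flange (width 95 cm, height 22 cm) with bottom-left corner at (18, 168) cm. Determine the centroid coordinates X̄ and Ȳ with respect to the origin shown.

X̄ = 40.08 cm, Ȳ = 95.00 cm

Part | A | x̄ᵢ | ȳᵢ | A·x̄ᵢ | A·ȳᵢ
web | 3420.00 | 9.00 | 95.00 | 30780.00 | 324900.00
bottom flange | 2090.00 | 65.50 | 11.00 | 136895.00 | 22990.00
top flange | 2090.00 | 65.50 | 179.00 | 136895.00 | 374110.00
Σ | 7600.00 |  |  | 304570.00 | 722000.00
X̄ = 304570.00 / 7600.00 = 40.08 cm
Ȳ = 722000.00 / 7600.00 = 95.00 cm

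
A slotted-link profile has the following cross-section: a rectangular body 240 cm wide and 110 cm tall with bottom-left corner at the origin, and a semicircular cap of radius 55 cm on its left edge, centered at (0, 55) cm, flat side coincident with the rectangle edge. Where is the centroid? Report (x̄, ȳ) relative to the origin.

x̄ = 98.14 cm, ȳ = 55.00 cm

Part | A | x̄ᵢ | ȳᵢ | A·x̄ᵢ | A·ȳᵢ
rectangular body | 26400.00 | 120.00 | 55.00 | 3168000.00 | 1452000.00
semicircular end | 4751.66 | -23.34 | 55.00 | -110916.67 | 261341.24
Σ | 31151.66 |  |  | 3057083.33 | 1713341.24
x̄ = 3057083.33 / 31151.66 = 98.14 cm
ȳ = 1713341.24 / 31151.66 = 55.00 cm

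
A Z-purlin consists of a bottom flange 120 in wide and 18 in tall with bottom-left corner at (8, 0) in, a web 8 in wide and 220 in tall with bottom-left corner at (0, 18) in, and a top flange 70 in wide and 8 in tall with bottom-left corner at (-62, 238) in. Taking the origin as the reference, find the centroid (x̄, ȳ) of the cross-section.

bottom flange: A = 120 × 18 = 2160.00, centroid at (68.00, 9.00).
web: A = 8 × 220 = 1760.00, centroid at (4.00, 128.00).
top flange: A = 70 × 8 = 560.00, centroid at (-27.00, 242.00).
ΣA = 4480.00 in²
ΣAx̄ = (2160.00)(68.00) + (1760.00)(4.00) + (560.00)(-27.00) = 138800.00 in³
ΣAȳ = (2160.00)(9.00) + (1760.00)(128.00) + (560.00)(242.00) = 380240.00 in³
x̄ = 138800.00 / 4480.00 = 30.98 in
ȳ = 380240.00 / 4480.00 = 84.88 in

x̄ = 30.98 in, ȳ = 84.88 in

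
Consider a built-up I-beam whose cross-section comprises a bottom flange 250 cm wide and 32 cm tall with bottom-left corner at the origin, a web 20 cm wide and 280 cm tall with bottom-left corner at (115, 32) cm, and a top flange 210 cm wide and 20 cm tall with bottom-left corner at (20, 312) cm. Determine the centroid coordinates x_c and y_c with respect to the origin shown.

x_c = 125.00 cm, y_c = 137.28 cm

bottom flange: A = 250 × 32 = 8000.00, centroid at (125.00, 16.00).
web: A = 20 × 280 = 5600.00, centroid at (125.00, 172.00).
top flange: A = 210 × 20 = 4200.00, centroid at (125.00, 322.00).
ΣA = 17800.00 cm², ΣAx_c = 2225000.00 cm³, ΣAy_c = 2443600.00 cm³.
x_c = 2225000.00/17800.00 = 125.00 cm; y_c = 2443600.00/17800.00 = 137.28 cm.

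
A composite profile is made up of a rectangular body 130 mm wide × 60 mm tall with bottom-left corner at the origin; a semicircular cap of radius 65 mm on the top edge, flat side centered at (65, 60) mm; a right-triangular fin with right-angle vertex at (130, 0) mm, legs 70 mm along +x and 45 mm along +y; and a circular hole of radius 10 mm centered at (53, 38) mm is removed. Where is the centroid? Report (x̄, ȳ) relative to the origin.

x̄ = 74.10 mm, ȳ = 52.68 mm

rectangular body: A = 130 × 60 = 7800.00, centroid at (65.00, 30.00).
semicircular top: A = ½π·65² = 6636.61, centroid at (65.00, 87.59).
triangular fin: A = ½·70·45 = 1575.00, centroid at (153.33, 15.00).
hole: A = −π·10² = -314.16, centroid at (53.00, 38.00).
ΣA = 15697.46 mm²
ΣAx̄ = (7800.00)(65.00) + (6636.61)(65.00) + (1575.00)(153.33) + (-314.16)(53.00) = 1163229.50 mm³
ΣAȳ = (7800.00)(30.00) + (6636.61)(87.59) + (1575.00)(15.00) + (-314.16)(38.00) = 826967.15 mm³
x̄ = 1163229.50 / 15697.46 = 74.10 mm
ȳ = 826967.15 / 15697.46 = 52.68 mm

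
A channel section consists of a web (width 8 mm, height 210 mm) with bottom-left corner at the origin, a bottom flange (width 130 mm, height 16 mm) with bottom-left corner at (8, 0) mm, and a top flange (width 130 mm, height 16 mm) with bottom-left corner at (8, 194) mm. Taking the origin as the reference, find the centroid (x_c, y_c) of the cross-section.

Part | A | x̄ᵢ | ȳᵢ | A·x̄ᵢ | A·ȳᵢ
web | 1680.00 | 4.00 | 105.00 | 6720.00 | 176400.00
bottom flange | 2080.00 | 73.00 | 8.00 | 151840.00 | 16640.00
top flange | 2080.00 | 73.00 | 202.00 | 151840.00 | 420160.00
Σ | 5840.00 |  |  | 310400.00 | 613200.00
x_c = 310400.00 / 5840.00 = 53.15 mm
y_c = 613200.00 / 5840.00 = 105.00 mm

x_c = 53.15 mm, y_c = 105.00 mm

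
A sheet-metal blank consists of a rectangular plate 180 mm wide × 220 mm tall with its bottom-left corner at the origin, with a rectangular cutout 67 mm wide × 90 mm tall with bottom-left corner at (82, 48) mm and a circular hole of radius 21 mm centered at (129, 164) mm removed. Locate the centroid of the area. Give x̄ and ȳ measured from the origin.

plate: A = 180 × 220 = 39600.00, centroid at (90.00, 110.00).
hole 1: A = −(67 × 90) = -6030.00, centroid at (115.50, 93.00).
hole 2: A = −π·21² = -1385.44, centroid at (129.00, 164.00).
ΣA = 32184.56 mm²
ΣAx̄ = (39600.00)(90.00) + (-6030.00)(115.50) + (-1385.44)(129.00) = 2688812.94 mm³
ΣAȳ = (39600.00)(110.00) + (-6030.00)(93.00) + (-1385.44)(164.00) = 3567997.45 mm³
x̄ = 2688812.94 / 32184.56 = 83.54 mm
ȳ = 3567997.45 / 32184.56 = 110.86 mm

x̄ = 83.54 mm, ȳ = 110.86 mm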